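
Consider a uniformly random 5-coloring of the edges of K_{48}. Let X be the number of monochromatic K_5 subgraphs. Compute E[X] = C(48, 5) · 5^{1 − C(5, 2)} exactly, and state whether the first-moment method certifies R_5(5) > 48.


E[X] = C(48, 5) · 5^{1 − 10} = 1712304 · 5^{−9} = 1712304/1953125.
As a reduced fraction: E[X] = 1712304/1953125 ≈ 0.876700.
Is E[X] < 1? YES.
Since E[X] < 1, there exists a 5-coloring of K_{48} with no monochromatic K_5; hence R_5(5) > 48.

E[X] = 1712304/1953125 ≈ 0.876700; E[X] < 1, so R_5(5) > 48.


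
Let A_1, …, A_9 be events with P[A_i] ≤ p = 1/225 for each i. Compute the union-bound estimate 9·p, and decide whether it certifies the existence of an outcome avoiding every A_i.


Union bound: P[∪_{i=1}^{9} A_i] ≤ Σ_i P[A_i] ≤ 9·p = 9·(1/225) = 1/25.
Numerically: 1/25 ≈ 0.040000.
Is 1/25 < 1? YES.
Since P[∪ A_i] ≤ 1/25 < 1, the complement has P[∩ A_i^c] ≥ 1 − 1/25 = 24/25 > 0, so some outcome avoids every A_i.

9·p = 1/25 ≈ 0.040000; existence CERTIFIED by the union bound.


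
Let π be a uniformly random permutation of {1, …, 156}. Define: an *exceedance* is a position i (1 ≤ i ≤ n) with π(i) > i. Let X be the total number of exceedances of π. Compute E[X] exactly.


Write X = Σ_{i=1}^{156} X_i, where X_i = 1_{π(i) > i}.
For each fixed i, π(i) is uniform over {1, …, 156} (marginal of a uniform permutation), so P[π(i) > i] = (n − i)/n. Summing: Σ_{i=1}^{156} (n − i)/n = (0 + 1 + … + 155)/156 = 156(156 − 1)/(2·156) = (156 − 1)/2.
Hence E[X] = Σ_{i=1}^{156} (156 − i)/156 = 155/2 ≈ 77.50000.

E[X] = 155/2 = 77.50000.


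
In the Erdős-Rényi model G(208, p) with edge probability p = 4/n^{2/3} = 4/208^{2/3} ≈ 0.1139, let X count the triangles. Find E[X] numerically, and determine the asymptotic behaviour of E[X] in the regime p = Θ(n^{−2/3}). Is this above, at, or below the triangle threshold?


Number of potential triangles: C(208, 3) = 1478256.
Each occurs with probability p³ ≈ (0.1139)³ ≈ 1.479290e-03.
By linearity: E[X] = C(208, 3)·p³ ≈ 1478256 · 1.479290e-03 ≈ 2186.7692.
Since α = 2/3 < 1, p = c/n^{2/3} ≫ 1/n is above the triangle threshold p ~ 1/n. Asymptotically E[X] ~ (c³/6)·n^{3(1−α)} = (4³/6)·n^{1} → ∞; triangles are abundant w.h.p.

E[X] ≈ 2186.7692; in regime p = Θ(1/n^{2/3}) E[X] diverges (above the triangle threshold p ~ 1/n).


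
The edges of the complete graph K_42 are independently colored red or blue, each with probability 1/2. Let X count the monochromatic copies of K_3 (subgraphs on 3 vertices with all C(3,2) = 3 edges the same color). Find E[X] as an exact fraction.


Let X = Σ_S X_S over the C(42, 3) = 11480 subsets S of size 3, where X_S = 1 if the K_3 on S is monochromatic.
For a fixed S, the K_3 on S has C(3, 2) = 3 edges. P[all 3 edges red] = (1/2)^3, and likewise for blue, so P[monochromatic] = 2·(1/2)^3 = 2^{1 − 3} = 1/4.
Summing: E[X] = C(42, 3) · 2^{1 − 3} = 11480 · 1/4 = 2870.
Numerically: E[X] ≈ 2870.0000.

E[X] = C(42,3)·2^(1−C(3,2)) = 2870 ≈ 2870.0000.


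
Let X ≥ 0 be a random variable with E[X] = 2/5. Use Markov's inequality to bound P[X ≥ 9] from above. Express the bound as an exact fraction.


μ = E[X] = 2/5, a = 9.
Markov: P[X ≥ 9] ≤ μ/a = (2/5)/9 = 2/45.
Numerically: ≈ 0.044.
(Since a = 9 > μ = 0.400, the bound 2/45 is < 1 and informative.)

P[X ≥ 9] ≤ 2/45 ≈ 0.044.


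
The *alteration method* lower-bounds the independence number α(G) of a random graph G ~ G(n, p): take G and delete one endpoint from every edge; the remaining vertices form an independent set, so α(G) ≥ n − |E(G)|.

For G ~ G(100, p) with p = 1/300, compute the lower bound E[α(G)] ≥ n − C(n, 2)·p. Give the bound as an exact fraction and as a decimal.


E[|E(G)|] = C(100, 2)·p = 4950 · (1/300) = 33/2.
E[α(G)] ≥ n − E[|E(G)|] = 100 − 33/2 = 167/2.
Numerically: ≈ 83.500.
(This is only a lower bound; the true E[α(G)] may be larger.)

E[α(G)] ≥ 167/2 ≈ 83.500.


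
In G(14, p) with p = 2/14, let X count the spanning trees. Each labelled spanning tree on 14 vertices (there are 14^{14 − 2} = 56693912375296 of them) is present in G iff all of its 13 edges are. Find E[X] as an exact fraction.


K_14 has 14^{14 − 2} = 56693912375296 labelled spanning trees.
For each such spanning tree H, let X_H = 1 if all 13 edges of H are present in G. Then P[X_H = 1] = p^{13} = (1/7)^{13} = 1/96889010407.
By linearity: E[X] = Σ_H E[X_H] = 56693912375296 · p^{13} = 56693912375296 · 1/96889010407 = 4096/7.
Numerically: E[X] ≈ 585.

E[X] = 56693912375296 · (1/7)^{13} = 4096/7 ≈ 585.


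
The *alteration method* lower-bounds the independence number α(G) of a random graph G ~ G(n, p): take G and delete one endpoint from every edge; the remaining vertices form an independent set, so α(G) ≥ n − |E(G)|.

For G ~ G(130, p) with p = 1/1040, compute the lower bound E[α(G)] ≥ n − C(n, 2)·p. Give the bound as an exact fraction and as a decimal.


E[|E(G)|] = C(130, 2)·p = 8385 · (1/1040) = 129/16.
E[α(G)] ≥ n − E[|E(G)|] = 130 − 129/16 = 1951/16.
Numerically: ≈ 121.9375.
(This is only a lower bound; the true E[α(G)] may be larger.)

E[α(G)] ≥ 1951/16 ≈ 121.9375.


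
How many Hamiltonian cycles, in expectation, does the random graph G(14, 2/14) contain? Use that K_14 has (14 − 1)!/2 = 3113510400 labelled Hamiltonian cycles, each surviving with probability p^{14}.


K_14 has (14 − 1)!/2 = 3113510400 labelled Hamiltonian cycles.
For each such Hamiltonian cycle H, let X_H = 1 if all 14 edges of H are present in G. Then P[X_H = 1] = p^{14} = (1/7)^{14} = 1/678223072849.
By linearity: E[X] = Σ_H E[X_H] = 3113510400 · p^{14} = 3113510400 · 1/678223072849 = 444787200/96889010407.
Numerically: E[X] ≈ 0.004591.

E[X] = 3113510400 · (1/7)^{14} = 444787200/96889010407 ≈ 0.004591.


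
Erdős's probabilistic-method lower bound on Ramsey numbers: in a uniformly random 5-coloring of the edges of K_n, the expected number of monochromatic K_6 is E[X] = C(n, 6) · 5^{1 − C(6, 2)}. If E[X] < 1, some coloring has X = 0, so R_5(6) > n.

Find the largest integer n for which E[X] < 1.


We need C(n, 6) · 5^{1 − 15} < 1, i.e. C(n, 6) < 5^{15 − 1} = 6103515625.
Check values of n near the boundary:
  n = 124: C(124, 6) = 4465475476; 4465475476 < 6103515625? YES
  n = 125: C(125, 6) = 4690625500; 4690625500 < 6103515625? YES
  n = 126: C(126, 6) = 4925156775; 4925156775 < 6103515625? YES
  n = 127: C(127, 6) = 5169379425; 5169379425 < 6103515625? YES
  n = 128: C(128, 6) = 5423611200; 5423611200 < 6103515625? YES
  n = 129: C(129, 6) = 5688177600; 5688177600 < 6103515625? YES
  n = 130: C(130, 6) = 5963412000; 5963412000 < 6103515625? YES
  n = 131: C(131, 6) = 6249655776; 6249655776 < 6103515625? NO
  n = 132: C(132, 6) = 6547258432; 6547258432 < 6103515625? NO
  n = 133: C(133, 6) = 6856577728; 6856577728 < 6103515625? NO
The largest n with C(n, 6) < 6103515625 is n = 130 (where E[X] = 47707296/48828125 ≈ 0.977). Hence R_5(6) > 130, i.e. R_5(6) ≥ 131.

Largest n = 130; hence R_5(6) > 130.


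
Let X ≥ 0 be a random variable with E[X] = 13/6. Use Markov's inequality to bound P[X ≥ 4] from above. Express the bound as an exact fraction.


μ = E[X] = 13/6, a = 4.
Markov: P[X ≥ 4] ≤ μ/a = (13/6)/4 = 13/24.
Numerically: ≈ 0.542.
(Since a = 4 > μ = 2.167, the bound 13/24 is < 1 and informative.)

P[X ≥ 4] ≤ 13/24 ≈ 0.542.


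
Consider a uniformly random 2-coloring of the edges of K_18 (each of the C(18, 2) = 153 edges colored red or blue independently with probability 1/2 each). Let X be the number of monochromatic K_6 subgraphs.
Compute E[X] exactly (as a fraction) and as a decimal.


Let X = Σ_S X_S over the C(18, 6) = 18564 subsets S of size 6, where X_S = 1 if the K_6 on S is monochromatic.
For a fixed S, the K_6 on S has C(6, 2) = 15 edges. P[all 15 edges red] = (1/2)^15, and likewise for blue, so P[monochromatic] = 2·(1/2)^15 = 2^{1 − 15} = 1/16384.
Summing: E[X] = C(18, 6) · 2^{1 − 15} = 18564 · 1/16384 = 4641/4096.
Numerically: E[X] ≈ 1.1331.

E[X] = C(18,6)·2^(1−C(6,2)) = 4641/4096 ≈ 1.1331.


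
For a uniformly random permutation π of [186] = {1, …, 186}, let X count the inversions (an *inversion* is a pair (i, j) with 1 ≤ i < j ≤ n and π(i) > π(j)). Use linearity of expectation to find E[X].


Write X = Σ X_I over the C(186, 2) = 17205 pairs i < j, with X_I the indicator of one inversion.
There are 17205 indicators.
For each fixed pair i < j, the values π(i) and π(j) are two distinct elements of {1, …, 186} in uniformly random order; by symmetry P[π(i) > π(j)] = 1/2.
By linearity: E[X] = 17205 · (1/2) = C(186, 2) · (1/2) = 17205/2 = 17205/2 ≈ 8602.50000.

E[X] = 17205/2 = 8602.50000.


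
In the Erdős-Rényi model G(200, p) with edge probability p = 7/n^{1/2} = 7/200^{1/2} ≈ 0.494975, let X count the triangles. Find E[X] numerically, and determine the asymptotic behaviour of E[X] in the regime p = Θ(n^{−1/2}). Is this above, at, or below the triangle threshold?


Number of potential triangles: C(200, 3) = 1313400.
Each occurs with probability p³ ≈ (0.494975)³ ≈ 1.21268813e-01.
By linearity: E[X] = C(200, 3)·p³ ≈ 1313400 · 1.21268813e-01 ≈ 159274.458959.
Since α = 1/2 < 1, p = c/n^{1/2} ≫ 1/n is above the triangle threshold p ~ 1/n. Asymptotically E[X] ~ (c³/6)·n^{3(1−α)} = (7³/6)·n^{1.5} → ∞; triangles are abundant w.h.p.

E[X] ≈ 159274.458959; in regime p = Θ(1/n^{1/2}) E[X] diverges (above the triangle threshold p ~ 1/n).


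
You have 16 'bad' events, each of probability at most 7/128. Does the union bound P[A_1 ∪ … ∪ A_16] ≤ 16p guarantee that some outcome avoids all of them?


Union bound: P[∪_{i=1}^{16} A_i] ≤ Σ_i P[A_i] ≤ 16·p = 16·(7/128) = 7/8.
Numerically: 7/8 ≈ 0.875.
Is 7/8 < 1? YES.
Since P[∪ A_i] ≤ 7/8 < 1, the complement has P[∩ A_i^c] ≥ 1 − 7/8 = 1/8 > 0, so some outcome avoids every A_i.

16·p = 7/8 ≈ 0.875; existence CERTIFIED by the union bound.


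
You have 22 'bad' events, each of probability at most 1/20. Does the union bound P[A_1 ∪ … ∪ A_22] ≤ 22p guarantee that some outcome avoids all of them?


Union bound: P[∪_{i=1}^{22} A_i] ≤ Σ_i P[A_i] ≤ 22·p = 22·(1/20) = 11/10.
Numerically: 11/10 ≈ 1.100000.
Is 11/10 < 1? NO.
Since the bound 11/10 is ≥ 1, the union bound is uninformative here; it does NOT by itself certify existence.

22·p = 11/10 ≈ 1.100000; existence NOT certified by the union bound.


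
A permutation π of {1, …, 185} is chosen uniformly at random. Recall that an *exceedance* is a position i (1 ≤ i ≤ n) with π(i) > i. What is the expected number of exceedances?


Write X = Σ_{i=1}^{185} X_i, where X_i = 1_{π(i) > i}.
For each fixed i, π(i) is uniform over {1, …, 185} (marginal of a uniform permutation), so P[π(i) > i] = (n − i)/n. Summing: Σ_{i=1}^{185} (n − i)/n = (0 + 1 + … + 184)/185 = 185(185 − 1)/(2·185) = (185 − 1)/2.
Hence E[X] = Σ_{i=1}^{185} (185 − i)/185 = 92 ≈ 92.00000.

E[X] = 92 = 92.00000.


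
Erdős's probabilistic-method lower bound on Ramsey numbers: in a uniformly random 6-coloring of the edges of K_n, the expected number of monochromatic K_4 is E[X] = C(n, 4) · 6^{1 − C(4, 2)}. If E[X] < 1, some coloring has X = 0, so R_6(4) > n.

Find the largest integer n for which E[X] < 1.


We need C(n, 4) · 6^{1 − 6} < 1, i.e. C(n, 4) < 6^{6 − 1} = 7776.
Check values of n near the boundary:
  n = 16: C(16, 4) = 1820; 1820 < 7776? YES
  n = 17: C(17, 4) = 2380; 2380 < 7776? YES
  n = 18: C(18, 4) = 3060; 3060 < 7776? YES
  n = 19: C(19, 4) = 3876; 3876 < 7776? YES
  n = 20: C(20, 4) = 4845; 4845 < 7776? YES
  n = 21: C(21, 4) = 5985; 5985 < 7776? YES
  n = 22: C(22, 4) = 7315; 7315 < 7776? YES
  n = 23: C(23, 4) = 8855; 8855 < 7776? NO
The largest n with C(n, 4) < 7776 is n = 22 (where E[X] = 7315/7776 ≈ 0.940715). Hence R_6(4) > 22, i.e. R_6(4) ≥ 23.

Largest n = 22; hence R_6(4) > 22.


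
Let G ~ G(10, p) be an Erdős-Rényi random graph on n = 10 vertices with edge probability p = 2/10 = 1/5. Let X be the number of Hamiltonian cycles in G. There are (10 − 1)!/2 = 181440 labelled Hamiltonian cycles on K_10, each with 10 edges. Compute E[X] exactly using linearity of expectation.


K_10 has (10 − 1)!/2 = 181440 labelled Hamiltonian cycles.
For each such Hamiltonian cycle H, let X_H = 1 if all 10 edges of H are present in G. Then P[X_H = 1] = p^{10} = (1/5)^{10} = 1/9765625.
By linearity: E[X] = Σ_H E[X_H] = 181440 · p^{10} = 181440 · 1/9765625 = 36288/1953125.
Numerically: E[X] ≈ 0.01858.

E[X] = 181440 · (1/5)^{10} = 36288/1953125 ≈ 0.01858.


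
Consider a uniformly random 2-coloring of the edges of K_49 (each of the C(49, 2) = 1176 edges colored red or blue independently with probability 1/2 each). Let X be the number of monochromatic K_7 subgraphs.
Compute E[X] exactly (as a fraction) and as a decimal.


Let X = Σ_S X_S over the C(49, 7) = 85900584 subsets S of size 7, where X_S = 1 if the K_7 on S is monochromatic.
For a fixed S, the K_7 on S has C(7, 2) = 21 edges. P[all 21 edges red] = (1/2)^21, and likewise for blue, so P[monochromatic] = 2·(1/2)^21 = 2^{1 − 21} = 1/1048576.
Summing: E[X] = C(49, 7) · 2^{1 − 21} = 85900584 · 1/1048576 = 10737573/131072.
Numerically: E[X] ≈ 81.921.

E[X] = C(49,7)·2^(1−C(7,2)) = 10737573/131072 ≈ 81.921.


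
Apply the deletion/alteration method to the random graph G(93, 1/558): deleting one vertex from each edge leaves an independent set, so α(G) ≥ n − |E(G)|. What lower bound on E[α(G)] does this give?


E[|E(G)|] = C(93, 2)·p = 4278 · (1/558) = 23/3.
E[α(G)] ≥ n − E[|E(G)|] = 93 − 23/3 = 256/3.
Numerically: ≈ 85.3333.
(This is only a lower bound; the true E[α(G)] may be larger.)

E[α(G)] ≥ 256/3 ≈ 85.3333.


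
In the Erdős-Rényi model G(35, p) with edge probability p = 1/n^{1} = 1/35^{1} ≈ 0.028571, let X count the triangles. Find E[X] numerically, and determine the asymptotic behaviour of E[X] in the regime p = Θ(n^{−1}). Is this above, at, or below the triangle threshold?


Number of potential triangles: C(35, 3) = 6545.
Each occurs with probability p³ ≈ (0.028571)³ ≈ 2.3323615e-05.
By linearity: E[X] = C(35, 3)·p³ ≈ 6545 · 2.3323615e-05 ≈ 0.15265.
Here α = 1, so p = 1/n is exactly at the triangle threshold p ~ 1/n. Asymptotically E[X] → c³/6 = 1³/6 = 1/6 ≈ 0.16667, a bounded constant. In this regime the triangle count is asymptotically Poisson(c³/6).

E[X] ≈ 0.15265; in regime p = Θ(1/n^{1}) E[X] stays bounded (at the triangle threshold p ~ 1/n).


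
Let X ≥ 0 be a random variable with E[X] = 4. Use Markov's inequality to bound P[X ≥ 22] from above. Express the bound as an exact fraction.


μ = E[X] = 4, a = 22.
Markov: P[X ≥ 22] ≤ μ/a = (4)/22 = 2/11.
Numerically: ≈ 0.18182.
(Since a = 22 > μ = 4.00000, the bound 2/11 is < 1 and informative.)

P[X ≥ 22] ≤ 2/11 ≈ 0.18182.


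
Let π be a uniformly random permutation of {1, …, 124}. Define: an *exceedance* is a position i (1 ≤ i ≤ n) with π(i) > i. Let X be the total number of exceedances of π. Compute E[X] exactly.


Write X = Σ_{i=1}^{124} X_i, where X_i = 1_{π(i) > i}.
For each fixed i, π(i) is uniform over {1, …, 124} (marginal of a uniform permutation), so P[π(i) > i] = (n − i)/n. Summing: Σ_{i=1}^{124} (n − i)/n = (0 + 1 + … + 123)/124 = 124(124 − 1)/(2·124) = (124 − 1)/2.
Hence E[X] = Σ_{i=1}^{124} (124 − i)/124 = 123/2 ≈ 61.5000.

E[X] = 123/2 = 61.5000.


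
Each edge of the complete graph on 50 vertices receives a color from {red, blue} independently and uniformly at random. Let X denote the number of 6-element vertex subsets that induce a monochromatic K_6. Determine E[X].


Let X = Σ_S X_S over the C(50, 6) = 15890700 subsets S of size 6, where X_S = 1 if the K_6 on S is monochromatic.
For a fixed S, the K_6 on S has C(6, 2) = 15 edges. P[all 15 edges red] = (1/2)^15, and likewise for blue, so P[monochromatic] = 2·(1/2)^15 = 2^{1 − 15} = 1/16384.
By linearity: E[X] = C(50, 6) · 2^{1 − 15} = 15890700 · 1/16384 = 3972675/4096.
Numerically: E[X] ≈ 969.891357.

E[X] = C(50,6)·2^(1−C(6,2)) = 3972675/4096 ≈ 969.891357.


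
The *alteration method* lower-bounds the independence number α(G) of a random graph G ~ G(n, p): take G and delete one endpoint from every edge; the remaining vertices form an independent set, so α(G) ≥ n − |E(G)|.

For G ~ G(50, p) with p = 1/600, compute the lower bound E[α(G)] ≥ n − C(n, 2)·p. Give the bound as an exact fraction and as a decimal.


E[|E(G)|] = C(50, 2)·p = 1225 · (1/600) = 49/24.
E[α(G)] ≥ n − E[|E(G)|] = 50 − 49/24 = 1151/24.
Numerically: ≈ 47.958.
(This is only a lower bound; the true E[α(G)] may be larger.)

E[α(G)] ≥ 1151/24 ≈ 47.958.


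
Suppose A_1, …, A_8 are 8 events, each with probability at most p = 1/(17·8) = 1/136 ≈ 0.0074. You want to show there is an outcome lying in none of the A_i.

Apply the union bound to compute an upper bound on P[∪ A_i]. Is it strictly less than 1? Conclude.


Union bound: P[∪_{i=1}^{8} A_i] ≤ Σ_i P[A_i] ≤ 8·p = 8·(1/136) = 1/17.
Numerically: 1/17 ≈ 0.0588.
Is 1/17 < 1? YES.
Since P[∪ A_i] ≤ 1/17 < 1, the complement has P[∩ A_i^c] ≥ 1 − 1/17 = 16/17 > 0, so some outcome avoids every A_i.

8·p = 1/17 ≈ 0.0588; existence CERTIFIED by the union bound.


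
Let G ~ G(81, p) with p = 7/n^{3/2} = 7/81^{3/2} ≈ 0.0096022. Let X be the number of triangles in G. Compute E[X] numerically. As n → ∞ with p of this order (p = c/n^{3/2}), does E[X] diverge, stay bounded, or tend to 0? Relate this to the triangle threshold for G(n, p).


Number of potential triangles: C(81, 3) = 85320.
Each occurs with probability p³ ≈ (0.0096022)³ ≈ 8.8534295e-07.
By linearity: E[X] = C(81, 3)·p³ ≈ 85320 · 8.8534295e-07 ≈ 0.07554.
Since α = 3/2 > 1, p = c/n^{3/2} = o(1/n) is below the triangle threshold p ~ 1/n. Asymptotically E[X] ~ (c³/6)·n^{3(1−α)} = (7³/6)·n^{-1.5} → 0, so by Markov's inequality G has no triangles w.h.p.

E[X] ≈ 0.07554; in regime p = Θ(1/n^{3/2}) E[X] tends to 0 (below the triangle threshold p ~ 1/n).


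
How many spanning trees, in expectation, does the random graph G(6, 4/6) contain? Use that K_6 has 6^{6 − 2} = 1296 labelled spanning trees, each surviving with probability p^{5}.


K_6 has 6^{6 − 2} = 1296 labelled spanning trees.
For each such spanning tree H, let X_H = 1 if all 5 edges of H are present in G. Then P[X_H = 1] = p^{5} = (2/3)^{5} = 32/243.
Summing the indicators: E[X] = Σ_H E[X_H] = 1296 · p^{5} = 1296 · 32/243 = 512/3.
Numerically: E[X] ≈ 170.7.

E[X] = 1296 · (2/3)^{5} = 512/3 ≈ 170.7.


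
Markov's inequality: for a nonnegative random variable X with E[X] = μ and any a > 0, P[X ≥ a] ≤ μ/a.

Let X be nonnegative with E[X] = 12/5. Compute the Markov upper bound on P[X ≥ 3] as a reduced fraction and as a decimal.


μ = E[X] = 12/5, a = 3.
Markov: P[X ≥ 3] ≤ μ/a = (12/5)/3 = 4/5.
Numerically: ≈ 0.800.
(Since a = 3 > μ = 2.400, the bound 4/5 is < 1 and informative.)

P[X ≥ 3] ≤ 4/5 ≈ 0.800.


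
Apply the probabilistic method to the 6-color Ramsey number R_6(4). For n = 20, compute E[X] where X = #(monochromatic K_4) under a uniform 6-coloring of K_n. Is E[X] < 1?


E[X] = C(20, 4) · 6^{1 − 6} = 4845 · 6^{−5} = 4845/7776.
As a reduced fraction: E[X] = 1615/2592 ≈ 0.623.
Is E[X] < 1? YES.
Since E[X] < 1, there exists a 6-coloring of K_{20} with no monochromatic K_4; hence R_6(4) > 20.

E[X] = 1615/2592 ≈ 0.623; E[X] < 1, so R_6(4) > 20.


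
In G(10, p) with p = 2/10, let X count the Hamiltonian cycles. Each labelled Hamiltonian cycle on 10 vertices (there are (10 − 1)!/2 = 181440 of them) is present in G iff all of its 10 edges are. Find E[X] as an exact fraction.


K_10 has (10 − 1)!/2 = 181440 labelled Hamiltonian cycles.
For each such Hamiltonian cycle H, let X_H = 1 if all 10 edges of H are present in G. Then P[X_H = 1] = p^{10} = (1/5)^{10} = 1/9765625.
By linearity of expectation: E[X] = Σ_H E[X_H] = 181440 · p^{10} = 181440 · 1/9765625 = 36288/1953125.
Numerically: E[X] ≈ 0.018579.

E[X] = 181440 · (1/5)^{10} = 36288/1953125 ≈ 0.018579.


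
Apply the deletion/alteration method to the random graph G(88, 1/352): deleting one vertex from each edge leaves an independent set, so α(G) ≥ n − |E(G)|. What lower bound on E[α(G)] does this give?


E[|E(G)|] = C(88, 2)·p = 3828 · (1/352) = 87/8.
E[α(G)] ≥ n − E[|E(G)|] = 88 − 87/8 = 617/8.
Numerically: ≈ 77.125000.
(This is only a lower bound; the true E[α(G)] may be larger.)

E[α(G)] ≥ 617/8 ≈ 77.125000.


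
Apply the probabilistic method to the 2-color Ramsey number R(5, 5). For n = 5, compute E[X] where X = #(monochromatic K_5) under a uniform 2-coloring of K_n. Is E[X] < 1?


E[X] = C(5, 5) · 2^{1 − 10} = 1 · 2^{−9} = 1/512.
As a reduced fraction: E[X] = 1/512 ≈ 0.002.
Is E[X] < 1? YES.
Since E[X] < 1, there exists a 2-coloring of K_{5} with no monochromatic K_5; hence R(5, 5) > 5.

E[X] = 1/512 ≈ 0.002; E[X] < 1, so R(5, 5) > 5.


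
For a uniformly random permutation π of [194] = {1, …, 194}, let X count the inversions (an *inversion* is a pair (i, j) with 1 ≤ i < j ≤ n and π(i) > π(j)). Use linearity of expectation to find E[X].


Write X = Σ X_I over the C(194, 2) = 18721 pairs i < j, with X_I the indicator of one inversion.
There are 18721 indicators.
For each fixed pair i < j, the values π(i) and π(j) are two distinct elements of {1, …, 194} in uniformly random order; by symmetry P[π(i) > π(j)] = 1/2.
By linearity: E[X] = 18721 · (1/2) = C(194, 2) · (1/2) = 18721/2 = 18721/2 ≈ 9360.500.

E[X] = 18721/2 = 9360.500.


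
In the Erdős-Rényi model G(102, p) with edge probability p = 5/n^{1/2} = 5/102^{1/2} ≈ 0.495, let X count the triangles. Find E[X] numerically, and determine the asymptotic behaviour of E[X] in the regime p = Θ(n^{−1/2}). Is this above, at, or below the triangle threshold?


Number of potential triangles: C(102, 3) = 171700.
Each occurs with probability p³ ≈ (0.495)³ ≈ 1.21342e-01.
By linearity: E[X] = C(102, 3)·p³ ≈ 171700 · 1.21342e-01 ≈ 20834.355.
Since α = 1/2 < 1, p = c/n^{1/2} ≫ 1/n is above the triangle threshold p ~ 1/n. Asymptotically E[X] ~ (c³/6)·n^{3(1−α)} = (5³/6)·n^{1.5} → ∞; triangles are abundant w.h.p.

E[X] ≈ 20834.355; in regime p = Θ(1/n^{1/2}) E[X] diverges (above the triangle threshold p ~ 1/n).


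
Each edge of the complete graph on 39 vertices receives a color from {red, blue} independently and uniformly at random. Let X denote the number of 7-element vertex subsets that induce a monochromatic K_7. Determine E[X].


Let X = Σ_S X_S over the C(39, 7) = 15380937 subsets S of size 7, where X_S = 1 if the K_7 on S is monochromatic.
For a fixed S, the K_7 on S has C(7, 2) = 21 edges. P[all 21 edges red] = (1/2)^21, and likewise for blue, so P[monochromatic] = 2·(1/2)^21 = 2^{1 − 21} = 1/1048576.
By linearity: E[X] = C(39, 7) · 2^{1 − 21} = 15380937 · 1/1048576 = 15380937/1048576.
Numerically: E[X] ≈ 14.66840.

E[X] = C(39,7)·2^(1−C(7,2)) = 15380937/1048576 ≈ 14.66840.


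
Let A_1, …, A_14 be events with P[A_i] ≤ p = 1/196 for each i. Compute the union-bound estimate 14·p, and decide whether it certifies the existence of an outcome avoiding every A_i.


Union bound: P[∪_{i=1}^{14} A_i] ≤ Σ_i P[A_i] ≤ 14·p = 14·(1/196) = 1/14.
Numerically: 1/14 ≈ 0.071.
Is 1/14 < 1? YES.
Since P[∪ A_i] ≤ 1/14 < 1, the complement has P[∩ A_i^c] ≥ 1 − 1/14 = 13/14 > 0, so some outcome avoids every A_i.

14·p = 1/14 ≈ 0.071; existence CERTIFIED by the union bound.


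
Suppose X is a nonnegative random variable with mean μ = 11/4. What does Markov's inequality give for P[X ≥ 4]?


μ = E[X] = 11/4, a = 4.
Markov: P[X ≥ 4] ≤ μ/a = (11/4)/4 = 11/16.
Numerically: ≈ 0.6875.
(Since a = 4 > μ = 2.7500, the bound 11/16 is < 1 and informative.)

P[X ≥ 4] ≤ 11/16 ≈ 0.6875.


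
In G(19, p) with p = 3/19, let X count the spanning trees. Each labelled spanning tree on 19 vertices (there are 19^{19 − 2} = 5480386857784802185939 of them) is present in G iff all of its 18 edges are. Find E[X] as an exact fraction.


K_19 has 19^{19 − 2} = 5480386857784802185939 labelled spanning trees.
For each such spanning tree H, let X_H = 1 if all 18 edges of H are present in G. Then P[X_H = 1] = p^{18} = (3/19)^{18} = 387420489/104127350297911241532841.
Summing the indicators: E[X] = Σ_H E[X_H] = 5480386857784802185939 · p^{18} = 5480386857784802185939 · 387420489/104127350297911241532841 = 387420489/19.
Numerically: E[X] ≈ 2.0391e+07.

E[X] = 5480386857784802185939 · (3/19)^{18} = 387420489/19 ≈ 2.0391e+07.


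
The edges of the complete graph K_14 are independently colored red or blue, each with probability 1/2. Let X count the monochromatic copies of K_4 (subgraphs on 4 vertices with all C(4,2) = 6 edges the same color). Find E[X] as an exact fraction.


Let X = Σ_S X_S over the C(14, 4) = 1001 subsets S of size 4, where X_S = 1 if the K_4 on S is monochromatic.
For a fixed S, the K_4 on S has C(4, 2) = 6 edges. P[all 6 edges red] = (1/2)^6, and likewise for blue, so P[monochromatic] = 2·(1/2)^6 = 2^{1 − 6} = 1/32.
Summing: E[X] = C(14, 4) · 2^{1 − 6} = 1001 · 1/32 = 1001/32.
Numerically: E[X] ≈ 31.28125.

E[X] = C(14,4)·2^(1−C(4,2)) = 1001/32 ≈ 31.28125.


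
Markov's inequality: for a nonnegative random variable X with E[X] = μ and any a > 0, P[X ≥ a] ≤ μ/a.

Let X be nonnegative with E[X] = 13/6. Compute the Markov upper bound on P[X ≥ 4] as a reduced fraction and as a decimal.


μ = E[X] = 13/6, a = 4.
Markov: P[X ≥ 4] ≤ μ/a = (13/6)/4 = 13/24.
Numerically: ≈ 0.541667.
(Since a = 4 > μ = 2.166667, the bound 13/24 is < 1 and informative.)

P[X ≥ 4] ≤ 13/24 ≈ 0.541667.


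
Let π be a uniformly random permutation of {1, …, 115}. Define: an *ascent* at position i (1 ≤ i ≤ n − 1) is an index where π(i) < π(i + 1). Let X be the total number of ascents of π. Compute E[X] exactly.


Write X = Σ X_I over i = 1, …, 114, with X_I the indicator of one ascent.
There are 114 indicators.
For each fixed i, the pair (π(i), π(i+1)) is a uniformly random ordered pair of distinct values from {1, …, 115}; by symmetry P[π(i) < π(i+1)] = 1/2.
By linearity: E[X] = 114 · (1/2) = (115 − 1) · (1/2) = 57 ≈ 57.0000.

E[X] = 57 = 57.0000.


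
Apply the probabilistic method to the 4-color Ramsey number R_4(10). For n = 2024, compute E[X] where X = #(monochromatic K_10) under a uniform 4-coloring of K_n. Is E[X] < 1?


E[X] = C(2024, 10) · 4^{1 − 45} = 310936101848269937576192656 · 4^{−44} = 310936101848269937576192656/309485009821345068724781056.
As a reduced fraction: E[X] = 19433506365516871098512041/19342813113834066795298816 ≈ 1.005.
Is E[X] < 1? NO.
Since E[X] ≥ 1, the first-moment bound is inconclusive at n = 2024; it does NOT by itself certify R_4(10) > 2024.

E[X] = 19433506365516871098512041/19342813113834066795298816 ≈ 1.005; E[X] ≥ 1; first-moment method inconclusive here.


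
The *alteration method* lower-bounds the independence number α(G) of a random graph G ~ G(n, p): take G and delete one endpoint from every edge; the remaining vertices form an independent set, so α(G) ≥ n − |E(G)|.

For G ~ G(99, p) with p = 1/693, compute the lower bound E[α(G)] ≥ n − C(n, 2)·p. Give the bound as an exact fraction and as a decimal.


E[|E(G)|] = C(99, 2)·p = 4851 · (1/693) = 7.
E[α(G)] ≥ n − E[|E(G)|] = 99 − 7 = 92.
Numerically: ≈ 92.000.
(This is only a lower bound; the true E[α(G)] may be larger.)

E[α(G)] ≥ 92 ≈ 92.000.


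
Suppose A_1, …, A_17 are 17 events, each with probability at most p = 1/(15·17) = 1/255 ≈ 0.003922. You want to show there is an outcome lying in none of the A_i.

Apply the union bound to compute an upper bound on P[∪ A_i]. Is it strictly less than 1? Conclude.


Union bound: P[∪_{i=1}^{17} A_i] ≤ Σ_i P[A_i] ≤ 17·p = 17·(1/255) = 1/15.
Numerically: 1/15 ≈ 0.066667.
Is 1/15 < 1? YES.
Since P[∪ A_i] ≤ 1/15 < 1, the complement has P[∩ A_i^c] ≥ 1 − 1/15 = 14/15 > 0, so some outcome avoids every A_i.

17·p = 1/15 ≈ 0.066667; existence CERTIFIED by the union bound.


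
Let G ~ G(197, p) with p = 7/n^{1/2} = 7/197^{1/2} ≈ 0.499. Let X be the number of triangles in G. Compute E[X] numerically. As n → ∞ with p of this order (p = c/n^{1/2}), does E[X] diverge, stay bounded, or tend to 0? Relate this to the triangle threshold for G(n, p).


Number of potential triangles: C(197, 3) = 1254890.
Each occurs with probability p³ ≈ (0.499)³ ≈ 1.24049e-01.
By linearity: E[X] = C(197, 3)·p³ ≈ 1254890 · 1.24049e-01 ≈ 155668.392.
Since α = 1/2 < 1, p = c/n^{1/2} ≫ 1/n is above the triangle threshold p ~ 1/n. Asymptotically E[X] ~ (c³/6)·n^{3(1−α)} = (7³/6)·n^{1.5} → ∞; triangles are abundant w.h.p.

E[X] ≈ 155668.392; in regime p = Θ(1/n^{1/2}) E[X] diverges (above the triangle threshold p ~ 1/n).


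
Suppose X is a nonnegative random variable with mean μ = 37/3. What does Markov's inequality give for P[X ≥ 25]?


μ = E[X] = 37/3, a = 25.
Markov: P[X ≥ 25] ≤ μ/a = (37/3)/25 = 37/75.
Numerically: ≈ 0.493333.
(Since a = 25 > μ = 12.333333, the bound 37/75 is < 1 and informative.)

P[X ≥ 25] ≤ 37/75 ≈ 0.493333.


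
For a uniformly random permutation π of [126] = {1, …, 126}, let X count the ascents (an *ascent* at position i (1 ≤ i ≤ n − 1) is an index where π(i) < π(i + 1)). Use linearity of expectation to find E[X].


Write X = Σ X_I over i = 1, …, 125, with X_I the indicator of one ascent.
There are 125 indicators.
For each fixed i, the pair (π(i), π(i+1)) is a uniformly random ordered pair of distinct values from {1, …, 126}; by symmetry P[π(i) < π(i+1)] = 1/2.
By linearity: E[X] = 125 · (1/2) = (126 − 1) · (1/2) = 125/2 ≈ 62.500.

E[X] = 125/2 = 62.500.


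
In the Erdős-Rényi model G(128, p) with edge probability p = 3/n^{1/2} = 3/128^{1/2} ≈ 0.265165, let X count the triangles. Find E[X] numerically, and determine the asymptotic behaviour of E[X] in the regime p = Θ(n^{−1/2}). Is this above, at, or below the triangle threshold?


Number of potential triangles: C(128, 3) = 341376.
Each occurs with probability p³ ≈ (0.265165)³ ≈ 1.86444171e-02.
By linearity: E[X] = C(128, 3)·p³ ≈ 341376 · 1.86444171e-02 ≈ 6364.756526.
Since α = 1/2 < 1, p = c/n^{1/2} ≫ 1/n is above the triangle threshold p ~ 1/n. Asymptotically E[X] ~ (c³/6)·n^{3(1−α)} = (3³/6)·n^{1.5} → ∞; triangles are abundant w.h.p.

E[X] ≈ 6364.756526; in regime p = Θ(1/n^{1/2}) E[X] diverges (above the triangle threshold p ~ 1/n).


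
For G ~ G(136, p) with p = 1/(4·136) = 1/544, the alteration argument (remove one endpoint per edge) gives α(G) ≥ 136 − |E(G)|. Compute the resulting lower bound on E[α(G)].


E[|E(G)|] = C(136, 2)·p = 9180 · (1/544) = 135/8.
E[α(G)] ≥ n − E[|E(G)|] = 136 − 135/8 = 953/8.
Numerically: ≈ 119.12500.
(This is only a lower bound; the true E[α(G)] may be larger.)

E[α(G)] ≥ 953/8 ≈ 119.12500.


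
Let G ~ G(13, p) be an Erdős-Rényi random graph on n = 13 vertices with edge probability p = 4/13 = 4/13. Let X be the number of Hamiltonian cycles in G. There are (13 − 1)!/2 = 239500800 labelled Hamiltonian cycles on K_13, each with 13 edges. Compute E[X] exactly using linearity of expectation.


K_13 has (13 − 1)!/2 = 239500800 labelled Hamiltonian cycles.
For each such Hamiltonian cycle H, let X_H = 1 if all 13 edges of H are present in G. Then P[X_H = 1] = p^{13} = (4/13)^{13} = 67108864/302875106592253.
Summing the indicators: E[X] = Σ_H E[X_H] = 239500800 · p^{13} = 239500800 · 67108864/302875106592253 = 16072626615091200/302875106592253.
Numerically: E[X] ≈ 53.067.

E[X] = 239500800 · (4/13)^{13} = 16072626615091200/302875106592253 ≈ 53.067.


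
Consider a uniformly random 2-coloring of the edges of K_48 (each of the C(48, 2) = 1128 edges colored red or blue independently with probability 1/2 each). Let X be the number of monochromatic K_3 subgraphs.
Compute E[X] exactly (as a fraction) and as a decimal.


Let X = Σ_S X_S over the C(48, 3) = 17296 subsets S of size 3, where X_S = 1 if the K_3 on S is monochromatic.
For a fixed S, the K_3 on S has C(3, 2) = 3 edges. P[all 3 edges red] = (1/2)^3, and likewise for blue, so P[monochromatic] = 2·(1/2)^3 = 2^{1 − 3} = 1/4.
By linearity of expectation: E[X] = C(48, 3) · 2^{1 − 3} = 17296 · 1/4 = 4324.
Numerically: E[X] ≈ 4324.0000.

E[X] = C(48,3)·2^(1−C(3,2)) = 4324 ≈ 4324.0000.


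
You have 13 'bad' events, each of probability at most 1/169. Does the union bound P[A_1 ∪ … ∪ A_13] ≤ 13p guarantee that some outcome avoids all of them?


Union bound: P[∪_{i=1}^{13} A_i] ≤ Σ_i P[A_i] ≤ 13·p = 13·(1/169) = 1/13.
Numerically: 1/13 ≈ 0.0769.
Is 1/13 < 1? YES.
Since P[∪ A_i] ≤ 1/13 < 1, the complement has P[∩ A_i^c] ≥ 1 − 1/13 = 12/13 > 0, so some outcome avoids every A_i.

13·p = 1/13 ≈ 0.0769; existence CERTIFIED by the union bound.


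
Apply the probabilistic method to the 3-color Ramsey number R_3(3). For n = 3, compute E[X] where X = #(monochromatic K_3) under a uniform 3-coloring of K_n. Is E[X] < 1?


E[X] = C(3, 3) · 3^{1 − 3} = 1 · 3^{−2} = 1/9.
As a reduced fraction: E[X] = 1/9 ≈ 0.1111111.
Is E[X] < 1? YES.
Since E[X] < 1, there exists a 3-coloring of K_{3} with no monochromatic K_3; hence R_3(3) > 3.

E[X] = 1/9 ≈ 0.1111111; E[X] < 1, so R_3(3) > 3.


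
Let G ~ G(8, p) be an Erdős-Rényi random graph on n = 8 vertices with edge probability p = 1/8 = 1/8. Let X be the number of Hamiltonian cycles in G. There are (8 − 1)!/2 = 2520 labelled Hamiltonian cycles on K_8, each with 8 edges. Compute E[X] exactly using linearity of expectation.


K_8 has (8 − 1)!/2 = 2520 labelled Hamiltonian cycles.
For each such Hamiltonian cycle H, let X_H = 1 if all 8 edges of H are present in G. Then P[X_H = 1] = p^{8} = (1/8)^{8} = 1/16777216.
By linearity of expectation: E[X] = Σ_H E[X_H] = 2520 · p^{8} = 2520 · 1/16777216 = 315/2097152.
Numerically: E[X] ≈ 0.0001502.

E[X] = 2520 · (1/8)^{8} = 315/2097152 ≈ 0.0001502.


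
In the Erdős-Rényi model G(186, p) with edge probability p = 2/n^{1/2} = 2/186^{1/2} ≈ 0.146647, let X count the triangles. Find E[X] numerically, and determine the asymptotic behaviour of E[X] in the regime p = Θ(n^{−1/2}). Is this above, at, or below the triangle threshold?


Number of potential triangles: C(186, 3) = 1055240.
Each occurs with probability p³ ≈ (0.146647)³ ≈ 3.15370140e-03.
By linearity: E[X] = C(186, 3)·p³ ≈ 1055240 · 3.15370140e-03 ≈ 3327.911864.
Since α = 1/2 < 1, p = c/n^{1/2} ≫ 1/n is above the triangle threshold p ~ 1/n. Asymptotically E[X] ~ (c³/6)·n^{3(1−α)} = (2³/6)·n^{1.5} → ∞; triangles are abundant w.h.p.

E[X] ≈ 3327.911864; in regime p = Θ(1/n^{1/2}) E[X] diverges (above the triangle threshold p ~ 1/n).


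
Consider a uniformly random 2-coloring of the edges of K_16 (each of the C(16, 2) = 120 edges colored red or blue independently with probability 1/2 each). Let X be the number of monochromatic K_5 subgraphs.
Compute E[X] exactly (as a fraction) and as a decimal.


Let X = Σ_S X_S over the C(16, 5) = 4368 subsets S of size 5, where X_S = 1 if the K_5 on S is monochromatic.
For a fixed S, the K_5 on S has C(5, 2) = 10 edges. P[all 10 edges red] = (1/2)^10, and likewise for blue, so P[monochromatic] = 2·(1/2)^10 = 2^{1 − 10} = 1/512.
By linearity: E[X] = C(16, 5) · 2^{1 − 10} = 4368 · 1/512 = 273/32.
Numerically: E[X] ≈ 8.53125.

E[X] = C(16,5)·2^(1−C(5,2)) = 273/32 ≈ 8.53125.


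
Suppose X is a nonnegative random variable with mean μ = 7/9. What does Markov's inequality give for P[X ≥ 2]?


μ = E[X] = 7/9, a = 2.
Markov: P[X ≥ 2] ≤ μ/a = (7/9)/2 = 7/18.
Numerically: ≈ 0.38889.
(Since a = 2 > μ = 0.77778, the bound 7/18 is < 1 and informative.)

P[X ≥ 2] ≤ 7/18 ≈ 0.38889.


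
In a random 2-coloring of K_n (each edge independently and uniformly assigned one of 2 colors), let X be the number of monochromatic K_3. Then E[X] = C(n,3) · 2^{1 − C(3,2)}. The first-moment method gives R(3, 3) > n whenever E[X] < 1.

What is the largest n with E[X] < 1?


We need C(n, 3) · 2^{1 − 3} < 1, i.e. C(n, 3) < 2^{3 − 1} = 4.
Check values of n near the boundary:
  n = 3: C(3, 3) = 1; 1 < 4? YES
  n = 4: C(4, 3) = 4; 4 < 4? NO
The largest n with C(n, 3) < 4 is n = 3 (where E[X] = 1/4 ≈ 0.25000). Hence R(3, 3) > 3, i.e. R(3, 3) ≥ 4.

Largest n = 3; hence R(3, 3) > 3.


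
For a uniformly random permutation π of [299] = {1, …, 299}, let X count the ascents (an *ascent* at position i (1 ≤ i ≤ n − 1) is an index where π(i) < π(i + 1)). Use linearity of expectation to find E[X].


Write X = Σ X_I over i = 1, …, 298, with X_I the indicator of one ascent.
There are 298 indicators.
For each fixed i, the pair (π(i), π(i+1)) is a uniformly random ordered pair of distinct values from {1, …, 299}; by symmetry P[π(i) < π(i+1)] = 1/2.
By linearity: E[X] = 298 · (1/2) = (299 − 1) · (1/2) = 149 ≈ 149.00000.

E[X] = 149 = 149.00000.


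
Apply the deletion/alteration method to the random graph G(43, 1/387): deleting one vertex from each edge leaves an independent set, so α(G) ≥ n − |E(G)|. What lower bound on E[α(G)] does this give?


E[|E(G)|] = C(43, 2)·p = 903 · (1/387) = 7/3.
E[α(G)] ≥ n − E[|E(G)|] = 43 − 7/3 = 122/3.
Numerically: ≈ 40.667.
(This is only a lower bound; the true E[α(G)] may be larger.)

E[α(G)] ≥ 122/3 ≈ 40.667.


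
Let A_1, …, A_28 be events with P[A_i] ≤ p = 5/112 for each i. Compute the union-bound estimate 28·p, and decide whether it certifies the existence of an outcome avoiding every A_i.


Union bound: P[∪_{i=1}^{28} A_i] ≤ Σ_i P[A_i] ≤ 28·p = 28·(5/112) = 5/4.
Numerically: 5/4 ≈ 1.2500000.
Is 5/4 < 1? NO.
Since the bound 5/4 is ≥ 1, the union bound is uninformative here; it does NOT by itself certify existence.

28·p = 5/4 ≈ 1.2500000; existence NOT certified by the union bound.


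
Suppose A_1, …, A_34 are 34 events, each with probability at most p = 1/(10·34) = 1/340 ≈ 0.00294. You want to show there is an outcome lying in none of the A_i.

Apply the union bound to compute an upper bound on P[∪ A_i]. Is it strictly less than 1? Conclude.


Union bound: P[∪_{i=1}^{34} A_i] ≤ Σ_i P[A_i] ≤ 34·p = 34·(1/340) = 1/10.
Numerically: 1/10 ≈ 0.10000.
Is 1/10 < 1? YES.
Since P[∪ A_i] ≤ 1/10 < 1, the complement has P[∩ A_i^c] ≥ 1 − 1/10 = 9/10 > 0, so some outcome avoids every A_i.

34·p = 1/10 ≈ 0.10000; existence CERTIFIED by the union bound.


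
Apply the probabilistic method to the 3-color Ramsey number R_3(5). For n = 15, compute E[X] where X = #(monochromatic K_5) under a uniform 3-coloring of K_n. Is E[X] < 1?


E[X] = C(15, 5) · 3^{1 − 10} = 3003 · 3^{−9} = 3003/19683.
As a reduced fraction: E[X] = 1001/6561 ≈ 0.153.
Is E[X] < 1? YES.
Since E[X] < 1, there exists a 3-coloring of K_{15} with no monochromatic K_5; hence R_3(5) > 15.

E[X] = 1001/6561 ≈ 0.153; E[X] < 1, so R_3(5) > 15.


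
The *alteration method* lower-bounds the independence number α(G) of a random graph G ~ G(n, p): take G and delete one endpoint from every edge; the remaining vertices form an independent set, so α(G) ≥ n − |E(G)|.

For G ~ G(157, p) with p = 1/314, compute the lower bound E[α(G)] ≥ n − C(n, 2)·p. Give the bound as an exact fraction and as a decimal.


E[|E(G)|] = C(157, 2)·p = 12246 · (1/314) = 39.
E[α(G)] ≥ n − E[|E(G)|] = 157 − 39 = 118.
Numerically: ≈ 118.0000.
(This is only a lower bound; the true E[α(G)] may be larger.)

E[α(G)] ≥ 118 ≈ 118.0000.


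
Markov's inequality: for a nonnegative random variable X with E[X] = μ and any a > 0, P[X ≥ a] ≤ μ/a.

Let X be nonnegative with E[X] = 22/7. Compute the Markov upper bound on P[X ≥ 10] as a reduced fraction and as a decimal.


μ = E[X] = 22/7, a = 10.
Markov: P[X ≥ 10] ≤ μ/a = (22/7)/10 = 11/35.
Numerically: ≈ 0.314286.
(Since a = 10 > μ = 3.142857, the bound 11/35 is < 1 and informative.)

P[X ≥ 10] ≤ 11/35 ≈ 0.314286.
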